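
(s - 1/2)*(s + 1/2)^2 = s^3 + s^2/2 - s/4 - 1/8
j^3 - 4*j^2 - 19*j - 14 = (j - 7)*(j + 1)*(j + 2)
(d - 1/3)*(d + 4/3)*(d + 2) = d^3 + 3*d^2 + 14*d/9 - 8/9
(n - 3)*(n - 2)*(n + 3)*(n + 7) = n^4 + 5*n^3 - 23*n^2 - 45*n + 126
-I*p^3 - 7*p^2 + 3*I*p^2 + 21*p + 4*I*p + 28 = (p - 4)*(p - 7*I)*(-I*p - I)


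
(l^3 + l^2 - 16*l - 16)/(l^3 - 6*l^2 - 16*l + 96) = (l + 1)/(l - 6)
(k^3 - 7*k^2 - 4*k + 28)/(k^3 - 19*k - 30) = (k^2 - 9*k + 14)/(k^2 - 2*k - 15)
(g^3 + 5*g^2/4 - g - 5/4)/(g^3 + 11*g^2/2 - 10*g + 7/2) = (4*g^2 + 9*g + 5)/(2*(2*g^2 + 13*g - 7))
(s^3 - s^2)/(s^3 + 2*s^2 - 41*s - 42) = s^2*(s - 1)/(s^3 + 2*s^2 - 41*s - 42)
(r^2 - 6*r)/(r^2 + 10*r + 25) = r*(r - 6)/(r^2 + 10*r + 25)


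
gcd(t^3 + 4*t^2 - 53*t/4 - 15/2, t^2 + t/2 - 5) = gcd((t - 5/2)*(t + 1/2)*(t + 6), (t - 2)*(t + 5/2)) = 1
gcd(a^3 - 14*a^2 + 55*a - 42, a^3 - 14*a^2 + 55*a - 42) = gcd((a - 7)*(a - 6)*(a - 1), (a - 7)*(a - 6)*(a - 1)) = a^3 - 14*a^2 + 55*a - 42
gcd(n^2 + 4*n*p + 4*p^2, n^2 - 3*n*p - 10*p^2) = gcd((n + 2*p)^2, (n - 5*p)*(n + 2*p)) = n + 2*p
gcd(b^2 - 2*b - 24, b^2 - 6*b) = b - 6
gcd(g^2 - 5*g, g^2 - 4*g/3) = g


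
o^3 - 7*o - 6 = (o - 3)*(o + 1)*(o + 2)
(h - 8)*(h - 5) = h^2 - 13*h + 40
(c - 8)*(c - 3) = c^2 - 11*c + 24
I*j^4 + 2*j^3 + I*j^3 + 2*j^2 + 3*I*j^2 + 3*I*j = j*(j - 3*I)*(j + I)*(I*j + I)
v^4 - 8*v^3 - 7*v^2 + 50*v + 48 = (v - 8)*(v - 3)*(v + 1)*(v + 2)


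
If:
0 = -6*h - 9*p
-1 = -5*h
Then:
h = 1/5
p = -2/15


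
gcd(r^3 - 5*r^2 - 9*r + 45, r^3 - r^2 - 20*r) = r - 5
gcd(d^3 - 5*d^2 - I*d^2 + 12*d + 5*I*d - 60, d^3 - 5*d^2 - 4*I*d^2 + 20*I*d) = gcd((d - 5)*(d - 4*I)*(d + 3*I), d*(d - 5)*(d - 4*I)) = d^2 + d*(-5 - 4*I) + 20*I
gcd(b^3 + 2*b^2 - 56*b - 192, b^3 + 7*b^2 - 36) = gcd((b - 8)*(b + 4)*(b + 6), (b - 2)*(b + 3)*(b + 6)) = b + 6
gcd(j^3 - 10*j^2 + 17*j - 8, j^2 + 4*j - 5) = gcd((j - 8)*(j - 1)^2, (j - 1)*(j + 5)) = j - 1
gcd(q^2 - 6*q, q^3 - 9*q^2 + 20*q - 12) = q - 6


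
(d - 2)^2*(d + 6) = d^3 + 2*d^2 - 20*d + 24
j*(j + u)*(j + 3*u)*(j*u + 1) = j^4*u + 4*j^3*u^2 + j^3 + 3*j^2*u^3 + 4*j^2*u + 3*j*u^2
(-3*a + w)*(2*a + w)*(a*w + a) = -6*a^3*w - 6*a^3 - a^2*w^2 - a^2*w + a*w^3 + a*w^2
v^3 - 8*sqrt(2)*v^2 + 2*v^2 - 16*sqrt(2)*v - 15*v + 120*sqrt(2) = (v - 3)*(v + 5)*(v - 8*sqrt(2))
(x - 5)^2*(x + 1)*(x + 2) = x^4 - 7*x^3 - 3*x^2 + 55*x + 50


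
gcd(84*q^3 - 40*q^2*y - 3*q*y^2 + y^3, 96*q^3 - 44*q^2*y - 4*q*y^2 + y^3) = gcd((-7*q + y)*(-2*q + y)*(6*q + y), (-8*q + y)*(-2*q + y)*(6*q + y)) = -12*q^2 + 4*q*y + y^2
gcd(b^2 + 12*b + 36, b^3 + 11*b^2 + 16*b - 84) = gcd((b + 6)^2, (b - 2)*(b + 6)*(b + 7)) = b + 6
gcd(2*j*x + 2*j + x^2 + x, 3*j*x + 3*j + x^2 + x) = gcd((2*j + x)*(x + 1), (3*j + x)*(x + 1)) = x + 1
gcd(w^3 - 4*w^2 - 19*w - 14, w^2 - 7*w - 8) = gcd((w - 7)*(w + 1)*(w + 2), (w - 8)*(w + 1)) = w + 1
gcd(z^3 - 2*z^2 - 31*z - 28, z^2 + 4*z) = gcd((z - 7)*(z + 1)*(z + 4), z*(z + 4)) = z + 4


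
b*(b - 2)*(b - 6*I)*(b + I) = b^4 - 2*b^3 - 5*I*b^3 + 6*b^2 + 10*I*b^2 - 12*b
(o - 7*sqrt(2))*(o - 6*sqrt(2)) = o^2 - 13*sqrt(2)*o + 84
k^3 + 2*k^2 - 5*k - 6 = (k - 2)*(k + 1)*(k + 3)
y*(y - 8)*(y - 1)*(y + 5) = y^4 - 4*y^3 - 37*y^2 + 40*y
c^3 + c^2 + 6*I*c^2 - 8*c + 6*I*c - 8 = (c + 1)*(c + 2*I)*(c + 4*I)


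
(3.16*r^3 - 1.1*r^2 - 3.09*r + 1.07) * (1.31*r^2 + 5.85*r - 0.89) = 4.1396*r^5 + 17.045*r^4 - 13.2953*r^3 - 15.6958*r^2 + 9.0096*r - 0.9523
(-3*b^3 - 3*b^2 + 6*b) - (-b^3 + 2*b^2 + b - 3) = -2*b^3 - 5*b^2 + 5*b + 3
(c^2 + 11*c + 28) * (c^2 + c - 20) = c^4 + 12*c^3 + 19*c^2 - 192*c - 560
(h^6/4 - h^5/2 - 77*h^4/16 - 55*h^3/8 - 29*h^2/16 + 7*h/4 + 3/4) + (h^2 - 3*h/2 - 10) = h^6/4 - h^5/2 - 77*h^4/16 - 55*h^3/8 - 13*h^2/16 + h/4 - 37/4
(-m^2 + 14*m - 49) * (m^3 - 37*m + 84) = -m^5 + 14*m^4 - 12*m^3 - 602*m^2 + 2989*m - 4116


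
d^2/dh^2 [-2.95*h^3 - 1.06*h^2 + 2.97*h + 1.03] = -17.7*h - 2.12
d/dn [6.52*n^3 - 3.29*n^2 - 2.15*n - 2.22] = 19.56*n^2 - 6.58*n - 2.15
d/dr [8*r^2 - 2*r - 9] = 16*r - 2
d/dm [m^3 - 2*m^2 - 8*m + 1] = 3*m^2 - 4*m - 8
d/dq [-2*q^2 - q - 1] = -4*q - 1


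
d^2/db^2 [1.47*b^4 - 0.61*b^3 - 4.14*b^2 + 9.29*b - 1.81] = 17.64*b^2 - 3.66*b - 8.28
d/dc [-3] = 0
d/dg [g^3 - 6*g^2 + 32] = 3*g*(g - 4)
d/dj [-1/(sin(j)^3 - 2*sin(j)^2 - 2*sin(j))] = (3*cos(j) - 4/tan(j) - 2*cos(j)/sin(j)^2)/(sin(j)^2 - 2*sin(j) - 2)^2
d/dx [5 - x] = -1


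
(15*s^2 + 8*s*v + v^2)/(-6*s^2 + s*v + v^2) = (-5*s - v)/(2*s - v)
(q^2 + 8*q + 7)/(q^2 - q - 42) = (q^2 + 8*q + 7)/(q^2 - q - 42)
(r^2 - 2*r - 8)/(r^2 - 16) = (r + 2)/(r + 4)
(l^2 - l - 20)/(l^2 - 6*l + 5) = (l + 4)/(l - 1)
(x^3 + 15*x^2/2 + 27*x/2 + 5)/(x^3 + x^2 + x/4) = 2*(x^2 + 7*x + 10)/(x*(2*x + 1))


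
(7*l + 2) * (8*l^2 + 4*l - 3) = 56*l^3 + 44*l^2 - 13*l - 6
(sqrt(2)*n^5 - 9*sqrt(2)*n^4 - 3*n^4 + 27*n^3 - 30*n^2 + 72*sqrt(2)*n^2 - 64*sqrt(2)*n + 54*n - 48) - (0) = sqrt(2)*n^5 - 9*sqrt(2)*n^4 - 3*n^4 + 27*n^3 - 30*n^2 + 72*sqrt(2)*n^2 - 64*sqrt(2)*n + 54*n - 48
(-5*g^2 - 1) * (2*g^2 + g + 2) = -10*g^4 - 5*g^3 - 12*g^2 - g - 2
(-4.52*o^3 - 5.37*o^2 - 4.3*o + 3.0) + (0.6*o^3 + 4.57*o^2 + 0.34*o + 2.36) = -3.92*o^3 - 0.8*o^2 - 3.96*o + 5.36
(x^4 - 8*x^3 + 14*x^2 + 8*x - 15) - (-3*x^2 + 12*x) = x^4 - 8*x^3 + 17*x^2 - 4*x - 15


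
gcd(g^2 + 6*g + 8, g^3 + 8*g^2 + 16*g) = g + 4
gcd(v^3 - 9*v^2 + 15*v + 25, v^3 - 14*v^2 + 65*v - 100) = v^2 - 10*v + 25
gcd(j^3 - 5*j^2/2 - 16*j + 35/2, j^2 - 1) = j - 1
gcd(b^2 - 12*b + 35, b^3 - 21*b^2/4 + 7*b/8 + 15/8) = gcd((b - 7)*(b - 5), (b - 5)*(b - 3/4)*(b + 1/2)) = b - 5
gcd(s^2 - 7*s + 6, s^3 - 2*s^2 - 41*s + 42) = s - 1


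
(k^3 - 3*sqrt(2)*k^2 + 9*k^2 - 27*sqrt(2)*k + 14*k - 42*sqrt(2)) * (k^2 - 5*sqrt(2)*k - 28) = k^5 - 8*sqrt(2)*k^4 + 9*k^4 - 72*sqrt(2)*k^3 + 16*k^3 - 28*sqrt(2)*k^2 + 18*k^2 + 28*k + 756*sqrt(2)*k + 1176*sqrt(2)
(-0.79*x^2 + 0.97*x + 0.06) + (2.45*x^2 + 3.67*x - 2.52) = 1.66*x^2 + 4.64*x - 2.46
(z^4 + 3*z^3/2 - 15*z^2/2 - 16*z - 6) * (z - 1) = z^5 + z^4/2 - 9*z^3 - 17*z^2/2 + 10*z + 6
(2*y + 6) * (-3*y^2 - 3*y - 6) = -6*y^3 - 24*y^2 - 30*y - 36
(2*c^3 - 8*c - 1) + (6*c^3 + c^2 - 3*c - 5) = 8*c^3 + c^2 - 11*c - 6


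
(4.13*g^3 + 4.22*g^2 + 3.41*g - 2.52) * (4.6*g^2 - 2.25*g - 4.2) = 18.998*g^5 + 10.1195*g^4 - 11.155*g^3 - 36.9885*g^2 - 8.652*g + 10.584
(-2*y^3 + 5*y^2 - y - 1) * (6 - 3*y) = 6*y^4 - 27*y^3 + 33*y^2 - 3*y - 6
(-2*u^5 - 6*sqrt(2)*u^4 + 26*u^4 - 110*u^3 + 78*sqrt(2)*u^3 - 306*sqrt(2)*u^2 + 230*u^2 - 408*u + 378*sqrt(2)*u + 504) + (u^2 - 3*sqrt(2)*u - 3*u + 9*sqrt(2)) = -2*u^5 - 6*sqrt(2)*u^4 + 26*u^4 - 110*u^3 + 78*sqrt(2)*u^3 - 306*sqrt(2)*u^2 + 231*u^2 - 411*u + 375*sqrt(2)*u + 9*sqrt(2) + 504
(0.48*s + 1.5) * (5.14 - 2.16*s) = -1.0368*s^2 - 0.772800000000001*s + 7.71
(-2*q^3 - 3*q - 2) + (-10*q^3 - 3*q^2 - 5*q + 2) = -12*q^3 - 3*q^2 - 8*q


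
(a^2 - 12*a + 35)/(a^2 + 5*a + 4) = (a^2 - 12*a + 35)/(a^2 + 5*a + 4)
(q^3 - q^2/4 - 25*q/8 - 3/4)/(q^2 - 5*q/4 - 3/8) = (2*q^2 - q - 6)/(2*q - 3)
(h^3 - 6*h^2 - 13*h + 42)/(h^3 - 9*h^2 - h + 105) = (h - 2)/(h - 5)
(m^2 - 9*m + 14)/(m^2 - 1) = (m^2 - 9*m + 14)/(m^2 - 1)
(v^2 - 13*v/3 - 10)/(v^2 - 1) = (v^2 - 13*v/3 - 10)/(v^2 - 1)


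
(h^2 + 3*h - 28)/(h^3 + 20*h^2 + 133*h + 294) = (h - 4)/(h^2 + 13*h + 42)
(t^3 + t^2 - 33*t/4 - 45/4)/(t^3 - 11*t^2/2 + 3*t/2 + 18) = (t + 5/2)/(t - 4)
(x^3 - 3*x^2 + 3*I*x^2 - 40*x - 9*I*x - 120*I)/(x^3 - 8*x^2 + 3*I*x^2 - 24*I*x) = (x + 5)/x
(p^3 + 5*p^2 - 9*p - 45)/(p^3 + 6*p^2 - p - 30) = (p - 3)/(p - 2)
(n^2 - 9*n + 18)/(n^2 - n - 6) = (n - 6)/(n + 2)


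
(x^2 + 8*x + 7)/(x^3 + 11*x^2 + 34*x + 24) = (x + 7)/(x^2 + 10*x + 24)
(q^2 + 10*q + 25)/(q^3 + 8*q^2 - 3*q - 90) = (q + 5)/(q^2 + 3*q - 18)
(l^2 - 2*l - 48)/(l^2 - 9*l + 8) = (l + 6)/(l - 1)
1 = 1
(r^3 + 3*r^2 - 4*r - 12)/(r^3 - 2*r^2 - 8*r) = (r^2 + r - 6)/(r*(r - 4))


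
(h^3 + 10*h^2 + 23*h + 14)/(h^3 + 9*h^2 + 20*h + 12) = (h + 7)/(h + 6)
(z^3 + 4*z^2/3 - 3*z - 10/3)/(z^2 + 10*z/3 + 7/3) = (3*z^2 + z - 10)/(3*z + 7)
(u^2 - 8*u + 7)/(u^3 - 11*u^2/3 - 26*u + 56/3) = 3*(u - 1)/(3*u^2 + 10*u - 8)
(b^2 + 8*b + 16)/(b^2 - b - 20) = (b + 4)/(b - 5)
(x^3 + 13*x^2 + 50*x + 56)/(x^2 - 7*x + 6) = (x^3 + 13*x^2 + 50*x + 56)/(x^2 - 7*x + 6)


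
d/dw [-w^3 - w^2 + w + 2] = -3*w^2 - 2*w + 1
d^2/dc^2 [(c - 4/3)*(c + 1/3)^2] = 6*c - 4/3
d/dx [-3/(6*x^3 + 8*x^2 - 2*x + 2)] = 3*(9*x^2 + 8*x - 1)/(2*(3*x^3 + 4*x^2 - x + 1)^2)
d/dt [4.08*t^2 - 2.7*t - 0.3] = 8.16*t - 2.7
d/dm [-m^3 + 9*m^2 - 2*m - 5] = -3*m^2 + 18*m - 2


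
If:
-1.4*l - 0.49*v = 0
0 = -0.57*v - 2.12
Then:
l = 1.30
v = -3.72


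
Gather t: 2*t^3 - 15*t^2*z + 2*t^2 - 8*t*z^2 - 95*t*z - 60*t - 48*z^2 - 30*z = 2*t^3 + t^2*(2 - 15*z) + t*(-8*z^2 - 95*z - 60) - 48*z^2 - 30*z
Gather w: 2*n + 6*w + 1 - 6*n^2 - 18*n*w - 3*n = -6*n^2 - n + w*(6 - 18*n) + 1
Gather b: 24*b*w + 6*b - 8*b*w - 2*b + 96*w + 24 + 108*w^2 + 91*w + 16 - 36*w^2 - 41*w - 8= b*(16*w + 4) + 72*w^2 + 146*w + 32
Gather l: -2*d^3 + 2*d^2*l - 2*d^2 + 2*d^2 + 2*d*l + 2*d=-2*d^3 + 2*d + l*(2*d^2 + 2*d)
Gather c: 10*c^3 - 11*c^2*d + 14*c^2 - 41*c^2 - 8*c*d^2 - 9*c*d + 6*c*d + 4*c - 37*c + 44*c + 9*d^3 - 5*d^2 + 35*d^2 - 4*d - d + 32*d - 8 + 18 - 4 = 10*c^3 + c^2*(-11*d - 27) + c*(-8*d^2 - 3*d + 11) + 9*d^3 + 30*d^2 + 27*d + 6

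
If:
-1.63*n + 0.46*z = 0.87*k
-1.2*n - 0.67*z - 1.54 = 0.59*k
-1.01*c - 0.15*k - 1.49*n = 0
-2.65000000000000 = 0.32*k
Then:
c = -4.48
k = -8.28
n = 3.87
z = -1.94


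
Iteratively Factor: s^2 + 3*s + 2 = (s + 2)*(s + 1)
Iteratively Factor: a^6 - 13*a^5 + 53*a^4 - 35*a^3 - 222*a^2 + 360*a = (a + 2)*(a^5 - 15*a^4 + 83*a^3 - 201*a^2 + 180*a) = (a - 3)*(a + 2)*(a^4 - 12*a^3 + 47*a^2 - 60*a) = (a - 3)^2*(a + 2)*(a^3 - 9*a^2 + 20*a) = (a - 5)*(a - 3)^2*(a + 2)*(a^2 - 4*a) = a*(a - 5)*(a - 3)^2*(a + 2)*(a - 4)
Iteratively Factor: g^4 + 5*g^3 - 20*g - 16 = (g + 2)*(g^3 + 3*g^2 - 6*g - 8) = (g - 2)*(g + 2)*(g^2 + 5*g + 4) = (g - 2)*(g + 2)*(g + 4)*(g + 1)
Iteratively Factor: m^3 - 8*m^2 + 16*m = (m - 4)*(m^2 - 4*m) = (m - 4)^2*(m)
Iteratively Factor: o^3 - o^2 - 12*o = (o - 4)*(o^2 + 3*o) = o*(o - 4)*(o + 3)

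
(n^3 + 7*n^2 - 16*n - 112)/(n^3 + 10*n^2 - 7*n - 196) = (n + 4)/(n + 7)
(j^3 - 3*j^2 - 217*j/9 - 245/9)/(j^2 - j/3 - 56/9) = (3*j^2 - 16*j - 35)/(3*j - 8)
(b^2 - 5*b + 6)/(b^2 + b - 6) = (b - 3)/(b + 3)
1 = 1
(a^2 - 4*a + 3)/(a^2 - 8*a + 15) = (a - 1)/(a - 5)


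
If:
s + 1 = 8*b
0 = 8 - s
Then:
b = 9/8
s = 8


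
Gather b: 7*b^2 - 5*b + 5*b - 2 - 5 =7*b^2 - 7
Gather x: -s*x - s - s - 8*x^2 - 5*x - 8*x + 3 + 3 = -2*s - 8*x^2 + x*(-s - 13) + 6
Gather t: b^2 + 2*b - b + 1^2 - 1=b^2 + b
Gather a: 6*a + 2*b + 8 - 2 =6*a + 2*b + 6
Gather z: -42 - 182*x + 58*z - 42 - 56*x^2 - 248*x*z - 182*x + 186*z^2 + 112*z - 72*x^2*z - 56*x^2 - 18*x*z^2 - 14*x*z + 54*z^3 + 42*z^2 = -112*x^2 - 364*x + 54*z^3 + z^2*(228 - 18*x) + z*(-72*x^2 - 262*x + 170) - 84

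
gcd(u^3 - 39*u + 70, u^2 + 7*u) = u + 7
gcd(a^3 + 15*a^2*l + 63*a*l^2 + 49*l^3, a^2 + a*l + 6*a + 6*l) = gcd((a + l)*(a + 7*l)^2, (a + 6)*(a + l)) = a + l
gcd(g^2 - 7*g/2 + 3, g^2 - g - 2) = g - 2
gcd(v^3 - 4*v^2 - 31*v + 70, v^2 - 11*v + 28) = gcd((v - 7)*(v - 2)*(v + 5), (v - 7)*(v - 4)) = v - 7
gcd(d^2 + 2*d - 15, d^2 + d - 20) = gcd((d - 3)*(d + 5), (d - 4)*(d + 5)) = d + 5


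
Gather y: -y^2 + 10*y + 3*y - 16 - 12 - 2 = -y^2 + 13*y - 30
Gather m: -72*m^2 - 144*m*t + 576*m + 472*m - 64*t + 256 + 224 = -72*m^2 + m*(1048 - 144*t) - 64*t + 480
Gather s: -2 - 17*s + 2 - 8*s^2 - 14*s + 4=-8*s^2 - 31*s + 4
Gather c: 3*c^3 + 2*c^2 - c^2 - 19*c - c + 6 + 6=3*c^3 + c^2 - 20*c + 12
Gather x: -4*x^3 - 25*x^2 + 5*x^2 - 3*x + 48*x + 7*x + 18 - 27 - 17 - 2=-4*x^3 - 20*x^2 + 52*x - 28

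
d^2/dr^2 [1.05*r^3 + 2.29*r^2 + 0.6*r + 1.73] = 6.3*r + 4.58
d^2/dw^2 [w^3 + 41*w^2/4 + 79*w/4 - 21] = 6*w + 41/2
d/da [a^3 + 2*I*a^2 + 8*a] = 3*a^2 + 4*I*a + 8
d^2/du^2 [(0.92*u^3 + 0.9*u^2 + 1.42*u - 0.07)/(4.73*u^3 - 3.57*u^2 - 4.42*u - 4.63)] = (71.341644*u^6 + 306.02154*u^5 + 192.007728*u^4 + 367.551944*u^3 + 400.309662*u^2 - 38.32155*u - 19.954066)/(105.823817*u^9 - 239.613759*u^8 - 115.814523*u^7 + 91.560498*u^6 + 577.32*u^5 + 194.523843*u^4 - 220.513009*u^3 - 500.949795*u^2 - 284.253294*u - 99.252847)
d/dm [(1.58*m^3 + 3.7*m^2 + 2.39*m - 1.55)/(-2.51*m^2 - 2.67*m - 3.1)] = (-3.9658*m^4 - 8.4372*m^3 - 18.5741*m^2 - 30.721*m - 11.5475)/(6.3001*m^4 + 13.4034*m^3 + 22.6909*m^2 + 16.554*m + 9.61)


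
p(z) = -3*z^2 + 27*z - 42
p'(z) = 27 - 6*z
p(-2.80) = -141.12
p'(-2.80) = 43.80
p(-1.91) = -104.51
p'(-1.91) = 38.46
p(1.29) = -12.16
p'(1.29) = 19.26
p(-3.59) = -177.59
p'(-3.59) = 48.54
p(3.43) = 15.32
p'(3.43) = 6.42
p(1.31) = -11.78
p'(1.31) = 19.14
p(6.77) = 3.29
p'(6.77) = -13.62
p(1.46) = -8.97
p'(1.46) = 18.24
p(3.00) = 12.00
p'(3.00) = 9.00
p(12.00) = -150.00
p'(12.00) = -45.00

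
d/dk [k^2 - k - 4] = 2*k - 1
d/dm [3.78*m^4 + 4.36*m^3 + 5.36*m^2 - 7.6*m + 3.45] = 15.12*m^3 + 13.08*m^2 + 10.72*m - 7.6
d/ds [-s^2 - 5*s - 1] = -2*s - 5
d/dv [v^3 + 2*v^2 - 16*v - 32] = 3*v^2 + 4*v - 16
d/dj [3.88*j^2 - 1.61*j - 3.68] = 7.76*j - 1.61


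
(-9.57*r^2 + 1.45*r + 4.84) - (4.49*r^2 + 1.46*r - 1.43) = -14.06*r^2 - 0.01*r + 6.27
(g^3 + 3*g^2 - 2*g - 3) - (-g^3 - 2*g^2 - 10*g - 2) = 2*g^3 + 5*g^2 + 8*g - 1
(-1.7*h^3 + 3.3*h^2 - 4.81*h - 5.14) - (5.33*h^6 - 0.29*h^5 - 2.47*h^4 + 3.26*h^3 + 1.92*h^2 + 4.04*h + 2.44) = -5.33*h^6 + 0.29*h^5 + 2.47*h^4 - 4.96*h^3 + 1.38*h^2 - 8.85*h - 7.58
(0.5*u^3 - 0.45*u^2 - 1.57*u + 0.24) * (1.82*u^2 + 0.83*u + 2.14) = 0.91*u^5 - 0.404*u^4 - 2.1609*u^3 - 1.8293*u^2 - 3.1606*u + 0.5136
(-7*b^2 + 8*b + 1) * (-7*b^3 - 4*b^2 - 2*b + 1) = 49*b^5 - 28*b^4 - 25*b^3 - 27*b^2 + 6*b + 1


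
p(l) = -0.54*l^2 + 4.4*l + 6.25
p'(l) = 4.4 - 1.08*l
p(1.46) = 11.52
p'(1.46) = 2.82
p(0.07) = 6.56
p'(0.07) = 4.32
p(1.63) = 11.99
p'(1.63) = 2.64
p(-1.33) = -0.56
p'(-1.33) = 5.84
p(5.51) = 14.10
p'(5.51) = -1.55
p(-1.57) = -1.99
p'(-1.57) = 6.10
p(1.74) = 12.27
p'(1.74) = 2.52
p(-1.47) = -1.38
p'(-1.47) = 5.99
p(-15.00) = -181.25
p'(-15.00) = 20.60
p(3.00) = 14.59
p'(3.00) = 1.16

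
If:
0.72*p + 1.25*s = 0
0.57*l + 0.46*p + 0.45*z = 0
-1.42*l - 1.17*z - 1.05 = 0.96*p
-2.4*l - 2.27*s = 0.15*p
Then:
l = 1.90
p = 3.95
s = -2.27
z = -6.45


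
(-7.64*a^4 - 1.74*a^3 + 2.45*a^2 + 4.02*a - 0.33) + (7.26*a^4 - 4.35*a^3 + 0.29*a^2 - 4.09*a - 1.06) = -0.38*a^4 - 6.09*a^3 + 2.74*a^2 - 0.0700000000000003*a - 1.39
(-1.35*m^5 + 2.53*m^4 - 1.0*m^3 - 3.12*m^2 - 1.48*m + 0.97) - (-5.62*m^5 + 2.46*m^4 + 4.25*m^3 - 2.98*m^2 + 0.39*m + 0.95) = 4.27*m^5 + 0.0699999999999998*m^4 - 5.25*m^3 - 0.14*m^2 - 1.87*m + 0.02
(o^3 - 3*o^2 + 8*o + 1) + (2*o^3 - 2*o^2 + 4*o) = 3*o^3 - 5*o^2 + 12*o + 1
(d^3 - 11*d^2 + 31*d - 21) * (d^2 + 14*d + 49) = d^5 + 3*d^4 - 74*d^3 - 126*d^2 + 1225*d - 1029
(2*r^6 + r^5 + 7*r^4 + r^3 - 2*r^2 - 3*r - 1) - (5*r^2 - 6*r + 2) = 2*r^6 + r^5 + 7*r^4 + r^3 - 7*r^2 + 3*r - 3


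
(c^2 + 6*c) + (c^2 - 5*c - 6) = 2*c^2 + c - 6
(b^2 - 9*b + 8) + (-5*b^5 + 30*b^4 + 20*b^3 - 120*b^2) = -5*b^5 + 30*b^4 + 20*b^3 - 119*b^2 - 9*b + 8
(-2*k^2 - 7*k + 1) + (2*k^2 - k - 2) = -8*k - 1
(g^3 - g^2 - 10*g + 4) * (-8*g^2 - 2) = -8*g^5 + 8*g^4 + 78*g^3 - 30*g^2 + 20*g - 8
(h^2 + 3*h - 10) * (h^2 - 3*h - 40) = h^4 - 59*h^2 - 90*h + 400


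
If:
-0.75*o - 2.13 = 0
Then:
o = -2.84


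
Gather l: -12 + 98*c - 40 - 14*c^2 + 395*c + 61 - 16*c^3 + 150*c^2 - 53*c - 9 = -16*c^3 + 136*c^2 + 440*c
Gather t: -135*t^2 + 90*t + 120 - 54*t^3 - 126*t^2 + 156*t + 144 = -54*t^3 - 261*t^2 + 246*t + 264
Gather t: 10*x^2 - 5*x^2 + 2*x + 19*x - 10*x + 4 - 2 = 5*x^2 + 11*x + 2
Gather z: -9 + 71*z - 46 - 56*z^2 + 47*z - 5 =-56*z^2 + 118*z - 60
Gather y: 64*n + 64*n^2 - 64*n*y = 64*n^2 - 64*n*y + 64*n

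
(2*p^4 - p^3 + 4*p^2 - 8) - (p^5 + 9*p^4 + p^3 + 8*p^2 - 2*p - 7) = -p^5 - 7*p^4 - 2*p^3 - 4*p^2 + 2*p - 1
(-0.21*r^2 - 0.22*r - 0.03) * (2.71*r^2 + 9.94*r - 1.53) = -0.5691*r^4 - 2.6836*r^3 - 1.9468*r^2 + 0.0384*r + 0.0459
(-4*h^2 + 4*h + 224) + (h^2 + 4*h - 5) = -3*h^2 + 8*h + 219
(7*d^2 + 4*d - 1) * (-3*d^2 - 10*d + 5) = -21*d^4 - 82*d^3 - 2*d^2 + 30*d - 5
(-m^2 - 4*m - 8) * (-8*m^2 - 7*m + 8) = 8*m^4 + 39*m^3 + 84*m^2 + 24*m - 64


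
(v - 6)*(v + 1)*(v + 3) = v^3 - 2*v^2 - 21*v - 18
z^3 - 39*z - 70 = (z - 7)*(z + 2)*(z + 5)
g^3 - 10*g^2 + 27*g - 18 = (g - 6)*(g - 3)*(g - 1)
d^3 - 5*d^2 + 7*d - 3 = (d - 3)*(d - 1)^2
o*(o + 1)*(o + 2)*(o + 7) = o^4 + 10*o^3 + 23*o^2 + 14*o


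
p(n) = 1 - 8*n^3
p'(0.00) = 0.00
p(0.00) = 1.00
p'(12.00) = -3456.00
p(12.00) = -13823.00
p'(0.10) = -0.24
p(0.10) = 0.99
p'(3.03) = -220.34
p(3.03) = -221.55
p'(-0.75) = -13.50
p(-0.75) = 4.38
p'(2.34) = -131.41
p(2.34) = -101.50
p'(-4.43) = -471.00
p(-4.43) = 696.51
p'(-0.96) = -22.12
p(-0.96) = 8.08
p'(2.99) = -214.56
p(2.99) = -212.85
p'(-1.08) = -27.99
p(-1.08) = 11.08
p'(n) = -24*n^2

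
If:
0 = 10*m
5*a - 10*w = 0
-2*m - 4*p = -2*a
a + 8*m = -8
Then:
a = -8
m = 0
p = -4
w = -4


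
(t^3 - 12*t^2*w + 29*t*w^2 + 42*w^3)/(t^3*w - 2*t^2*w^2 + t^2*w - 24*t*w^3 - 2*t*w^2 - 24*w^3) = (t^2 - 6*t*w - 7*w^2)/(w*(t^2 + 4*t*w + t + 4*w))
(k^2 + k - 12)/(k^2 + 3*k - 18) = (k + 4)/(k + 6)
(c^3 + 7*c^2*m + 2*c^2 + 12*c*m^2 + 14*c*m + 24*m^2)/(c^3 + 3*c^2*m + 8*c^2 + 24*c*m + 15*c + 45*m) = (c^2 + 4*c*m + 2*c + 8*m)/(c^2 + 8*c + 15)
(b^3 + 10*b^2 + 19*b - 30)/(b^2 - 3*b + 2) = (b^2 + 11*b + 30)/(b - 2)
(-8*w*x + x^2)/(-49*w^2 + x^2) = x*(8*w - x)/(49*w^2 - x^2)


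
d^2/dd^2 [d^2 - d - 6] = 2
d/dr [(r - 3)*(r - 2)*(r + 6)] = 3*r^2 + 2*r - 24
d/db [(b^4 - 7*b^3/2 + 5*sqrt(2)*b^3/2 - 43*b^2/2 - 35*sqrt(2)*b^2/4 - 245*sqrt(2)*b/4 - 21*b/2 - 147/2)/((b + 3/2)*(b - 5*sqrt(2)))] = (16*b^5 - 100*sqrt(2)*b^4 + 8*b^4 - 484*b^3 + 100*sqrt(2)*b^3 - 374*b^2 + 1875*sqrt(2)*b^2 + 3276*b + 2580*sqrt(2)*b - 2310*sqrt(2) + 8232)/(2*(4*b^4 - 40*sqrt(2)*b^3 + 12*b^3 - 120*sqrt(2)*b^2 + 209*b^2 - 90*sqrt(2)*b + 600*b + 450))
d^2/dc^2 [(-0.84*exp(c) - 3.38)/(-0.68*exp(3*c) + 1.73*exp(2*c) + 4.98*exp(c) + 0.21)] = (1.553664*exp(6*c) + 11.10168*exp(5*c) - 29.846212*exp(4*c) + 11.894384*exp(3*c) + 89.8731*exp(2*c) + 78.035064*exp(c) - 3.49776)*exp(c)/(0.314432*exp(9*c) - 2.399856*exp(8*c) - 0.802740000000001*exp(7*c) + 29.681803*exp(6*c) + 7.36115400000001*exp(5*c) - 126.332739*exp(4*c) - 134.271432*exp(3*c) - 15.853131*exp(2*c) - 0.658854*exp(c) - 0.009261)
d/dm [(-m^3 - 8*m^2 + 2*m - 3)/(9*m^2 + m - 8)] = (-9*m^4 - 2*m^3 - 2*m^2 + 182*m - 13)/(81*m^4 + 18*m^3 - 143*m^2 - 16*m + 64)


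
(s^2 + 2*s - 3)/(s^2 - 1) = (s + 3)/(s + 1)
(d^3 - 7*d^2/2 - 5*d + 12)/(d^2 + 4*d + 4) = (d^2 - 11*d/2 + 6)/(d + 2)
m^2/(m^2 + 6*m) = m/(m + 6)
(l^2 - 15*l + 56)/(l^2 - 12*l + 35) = (l - 8)/(l - 5)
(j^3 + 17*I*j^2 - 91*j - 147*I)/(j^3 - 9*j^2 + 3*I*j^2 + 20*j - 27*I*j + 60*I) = (j^2 + 14*I*j - 49)/(j^2 - 9*j + 20)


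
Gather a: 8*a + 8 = 8*a + 8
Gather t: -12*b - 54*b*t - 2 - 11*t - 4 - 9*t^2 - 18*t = -12*b - 9*t^2 + t*(-54*b - 29) - 6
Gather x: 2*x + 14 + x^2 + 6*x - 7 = x^2 + 8*x + 7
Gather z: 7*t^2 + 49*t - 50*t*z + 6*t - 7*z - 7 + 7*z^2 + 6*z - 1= 7*t^2 + 55*t + 7*z^2 + z*(-50*t - 1) - 8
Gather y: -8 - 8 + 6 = -10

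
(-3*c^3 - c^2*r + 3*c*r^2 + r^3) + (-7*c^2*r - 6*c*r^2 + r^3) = -3*c^3 - 8*c^2*r - 3*c*r^2 + 2*r^3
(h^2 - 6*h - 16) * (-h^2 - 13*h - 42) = -h^4 - 7*h^3 + 52*h^2 + 460*h + 672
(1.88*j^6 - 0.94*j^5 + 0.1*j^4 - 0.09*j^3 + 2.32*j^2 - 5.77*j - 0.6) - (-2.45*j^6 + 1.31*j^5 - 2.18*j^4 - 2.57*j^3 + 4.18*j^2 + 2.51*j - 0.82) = 4.33*j^6 - 2.25*j^5 + 2.28*j^4 + 2.48*j^3 - 1.86*j^2 - 8.28*j + 0.22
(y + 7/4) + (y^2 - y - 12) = y^2 - 41/4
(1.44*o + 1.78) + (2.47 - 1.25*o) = 0.19*o + 4.25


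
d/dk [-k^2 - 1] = -2*k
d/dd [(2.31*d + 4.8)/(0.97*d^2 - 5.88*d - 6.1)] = (-2.2407*d^2 - 9.312*d + 14.133)/(0.9409*d^4 - 11.4072*d^3 + 22.7404*d^2 + 71.736*d + 37.21)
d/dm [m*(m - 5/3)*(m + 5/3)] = 3*m^2 - 25/9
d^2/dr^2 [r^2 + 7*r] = 2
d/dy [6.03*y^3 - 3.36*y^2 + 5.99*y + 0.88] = 18.09*y^2 - 6.72*y + 5.99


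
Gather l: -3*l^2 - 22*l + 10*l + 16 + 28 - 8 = -3*l^2 - 12*l + 36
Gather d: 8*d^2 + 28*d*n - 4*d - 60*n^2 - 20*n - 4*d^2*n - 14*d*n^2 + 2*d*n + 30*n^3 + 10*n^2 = d^2*(8 - 4*n) + d*(-14*n^2 + 30*n - 4) + 30*n^3 - 50*n^2 - 20*n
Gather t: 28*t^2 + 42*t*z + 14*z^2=28*t^2 + 42*t*z + 14*z^2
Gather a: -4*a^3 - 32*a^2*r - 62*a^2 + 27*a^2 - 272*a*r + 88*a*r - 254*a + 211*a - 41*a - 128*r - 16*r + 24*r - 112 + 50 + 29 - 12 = -4*a^3 + a^2*(-32*r - 35) + a*(-184*r - 84) - 120*r - 45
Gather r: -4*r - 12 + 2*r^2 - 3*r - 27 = 2*r^2 - 7*r - 39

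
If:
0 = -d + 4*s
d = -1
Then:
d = -1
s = -1/4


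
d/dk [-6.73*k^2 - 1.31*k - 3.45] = -13.46*k - 1.31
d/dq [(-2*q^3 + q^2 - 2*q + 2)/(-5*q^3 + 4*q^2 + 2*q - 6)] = (-3*q^4 - 28*q^3 + 76*q^2 - 28*q + 8)/(25*q^6 - 40*q^5 - 4*q^4 + 76*q^3 - 44*q^2 - 24*q + 36)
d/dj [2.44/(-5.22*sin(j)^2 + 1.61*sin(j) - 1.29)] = (25.4736*sin(j) - 3.9284)*cos(j)/(5.22*sin(j)^2 - 1.61*sin(j) + 1.29)^2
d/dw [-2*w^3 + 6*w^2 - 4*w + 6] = -6*w^2 + 12*w - 4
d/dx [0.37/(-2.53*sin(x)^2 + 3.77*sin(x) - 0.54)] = (1.8722*sin(x) - 1.3949)*cos(x)/(2.53*sin(x)^2 - 3.77*sin(x) + 0.54)^2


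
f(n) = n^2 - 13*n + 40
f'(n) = 2*n - 13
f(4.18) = 3.13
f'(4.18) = -4.64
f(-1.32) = 58.90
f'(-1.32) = -15.64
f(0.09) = 38.84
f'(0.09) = -12.82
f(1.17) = 26.16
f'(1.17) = -10.66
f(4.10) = 3.51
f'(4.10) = -4.80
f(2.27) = 15.64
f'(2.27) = -8.46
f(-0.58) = 47.88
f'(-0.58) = -14.16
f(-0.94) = 53.10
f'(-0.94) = -14.88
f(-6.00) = 154.00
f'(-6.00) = -25.00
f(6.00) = -2.00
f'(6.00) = -1.00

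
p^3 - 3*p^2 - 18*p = p*(p - 6)*(p + 3)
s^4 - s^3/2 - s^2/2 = s^2*(s - 1)*(s + 1/2)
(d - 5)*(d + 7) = d^2 + 2*d - 35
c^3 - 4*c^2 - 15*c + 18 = (c - 6)*(c - 1)*(c + 3)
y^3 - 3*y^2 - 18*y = y*(y - 6)*(y + 3)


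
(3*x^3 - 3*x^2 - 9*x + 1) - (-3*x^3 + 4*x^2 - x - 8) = 6*x^3 - 7*x^2 - 8*x + 9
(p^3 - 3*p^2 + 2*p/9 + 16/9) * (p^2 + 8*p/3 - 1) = p^5 - p^4/3 - 79*p^3/9 + 145*p^2/27 + 122*p/27 - 16/9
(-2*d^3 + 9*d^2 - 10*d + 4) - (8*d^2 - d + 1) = -2*d^3 + d^2 - 9*d + 3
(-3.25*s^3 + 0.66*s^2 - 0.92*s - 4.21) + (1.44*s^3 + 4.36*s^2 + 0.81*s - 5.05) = -1.81*s^3 + 5.02*s^2 - 0.11*s - 9.26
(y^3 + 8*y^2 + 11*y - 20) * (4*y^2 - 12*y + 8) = 4*y^5 + 20*y^4 - 44*y^3 - 148*y^2 + 328*y - 160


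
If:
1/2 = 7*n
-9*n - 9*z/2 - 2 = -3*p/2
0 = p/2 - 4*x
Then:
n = 1/14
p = 3*z + 37/21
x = 3*z/8 + 37/168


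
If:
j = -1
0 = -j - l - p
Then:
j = -1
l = 1 - p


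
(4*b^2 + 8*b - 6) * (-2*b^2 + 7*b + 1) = -8*b^4 + 12*b^3 + 72*b^2 - 34*b - 6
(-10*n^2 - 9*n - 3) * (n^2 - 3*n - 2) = -10*n^4 + 21*n^3 + 44*n^2 + 27*n + 6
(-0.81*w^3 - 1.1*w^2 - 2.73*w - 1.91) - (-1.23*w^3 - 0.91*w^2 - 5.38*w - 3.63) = 0.42*w^3 - 0.19*w^2 + 2.65*w + 1.72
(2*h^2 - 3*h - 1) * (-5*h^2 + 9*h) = -10*h^4 + 33*h^3 - 22*h^2 - 9*h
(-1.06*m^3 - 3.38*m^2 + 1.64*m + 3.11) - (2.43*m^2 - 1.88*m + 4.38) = -1.06*m^3 - 5.81*m^2 + 3.52*m - 1.27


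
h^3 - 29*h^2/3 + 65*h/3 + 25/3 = (h - 5)^2*(h + 1/3)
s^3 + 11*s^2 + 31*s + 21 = (s + 1)*(s + 3)*(s + 7)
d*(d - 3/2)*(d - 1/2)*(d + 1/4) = d^4 - 7*d^3/4 + d^2/4 + 3*d/16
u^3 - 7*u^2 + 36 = (u - 6)*(u - 3)*(u + 2)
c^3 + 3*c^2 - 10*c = c*(c - 2)*(c + 5)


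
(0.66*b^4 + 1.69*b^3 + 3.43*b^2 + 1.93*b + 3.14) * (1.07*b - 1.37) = 0.7062*b^5 + 0.9041*b^4 + 1.3548*b^3 - 2.634*b^2 + 0.7157*b - 4.3018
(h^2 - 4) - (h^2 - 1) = -3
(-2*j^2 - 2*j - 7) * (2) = -4*j^2 - 4*j - 14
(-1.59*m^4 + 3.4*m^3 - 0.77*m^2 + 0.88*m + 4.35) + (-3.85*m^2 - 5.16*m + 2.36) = -1.59*m^4 + 3.4*m^3 - 4.62*m^2 - 4.28*m + 6.71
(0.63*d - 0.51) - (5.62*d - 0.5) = -4.99*d - 0.01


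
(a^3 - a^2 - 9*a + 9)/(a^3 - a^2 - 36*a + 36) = (a^2 - 9)/(a^2 - 36)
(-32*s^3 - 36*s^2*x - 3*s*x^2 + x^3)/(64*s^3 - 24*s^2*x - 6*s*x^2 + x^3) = (s + x)/(-2*s + x)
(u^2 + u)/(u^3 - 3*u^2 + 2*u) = (u + 1)/(u^2 - 3*u + 2)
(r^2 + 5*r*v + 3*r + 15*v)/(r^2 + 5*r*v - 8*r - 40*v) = (r + 3)/(r - 8)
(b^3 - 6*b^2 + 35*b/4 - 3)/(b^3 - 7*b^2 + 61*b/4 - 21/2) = (2*b^2 - 9*b + 4)/(2*b^2 - 11*b + 14)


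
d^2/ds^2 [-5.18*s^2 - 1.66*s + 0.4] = -10.3600000000000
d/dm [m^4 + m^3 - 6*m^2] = m*(4*m^2 + 3*m - 12)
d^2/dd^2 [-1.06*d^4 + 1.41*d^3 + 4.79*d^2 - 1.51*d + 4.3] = -12.72*d^2 + 8.46*d + 9.58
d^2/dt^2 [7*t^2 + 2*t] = 14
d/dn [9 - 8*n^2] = -16*n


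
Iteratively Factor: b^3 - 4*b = (b)*(b^2 - 4) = b*(b + 2)*(b - 2)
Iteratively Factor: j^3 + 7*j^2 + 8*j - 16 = (j - 1)*(j^2 + 8*j + 16) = (j - 1)*(j + 4)*(j + 4)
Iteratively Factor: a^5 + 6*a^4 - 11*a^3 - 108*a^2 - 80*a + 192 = (a - 1)*(a^4 + 7*a^3 - 4*a^2 - 112*a - 192) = (a - 1)*(a + 4)*(a^3 + 3*a^2 - 16*a - 48) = (a - 1)*(a + 4)^2*(a^2 - a - 12) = (a - 4)*(a - 1)*(a + 4)^2*(a + 3)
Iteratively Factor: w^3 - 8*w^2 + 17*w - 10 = (w - 1)*(w^2 - 7*w + 10) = (w - 5)*(w - 1)*(w - 2)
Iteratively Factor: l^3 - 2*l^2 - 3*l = (l + 1)*(l^2 - 3*l) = l*(l + 1)*(l - 3)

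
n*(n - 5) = n^2 - 5*n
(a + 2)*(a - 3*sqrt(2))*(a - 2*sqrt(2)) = a^3 - 5*sqrt(2)*a^2 + 2*a^2 - 10*sqrt(2)*a + 12*a + 24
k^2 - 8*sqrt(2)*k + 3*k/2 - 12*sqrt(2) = (k + 3/2)*(k - 8*sqrt(2))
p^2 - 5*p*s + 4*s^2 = (p - 4*s)*(p - s)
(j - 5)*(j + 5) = j^2 - 25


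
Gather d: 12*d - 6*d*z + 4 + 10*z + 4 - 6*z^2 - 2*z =d*(12 - 6*z) - 6*z^2 + 8*z + 8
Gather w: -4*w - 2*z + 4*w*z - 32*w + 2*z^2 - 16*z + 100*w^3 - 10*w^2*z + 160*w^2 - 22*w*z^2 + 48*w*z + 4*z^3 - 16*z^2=100*w^3 + w^2*(160 - 10*z) + w*(-22*z^2 + 52*z - 36) + 4*z^3 - 14*z^2 - 18*z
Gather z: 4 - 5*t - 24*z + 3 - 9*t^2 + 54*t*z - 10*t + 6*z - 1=-9*t^2 - 15*t + z*(54*t - 18) + 6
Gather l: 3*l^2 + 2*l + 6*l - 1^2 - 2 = 3*l^2 + 8*l - 3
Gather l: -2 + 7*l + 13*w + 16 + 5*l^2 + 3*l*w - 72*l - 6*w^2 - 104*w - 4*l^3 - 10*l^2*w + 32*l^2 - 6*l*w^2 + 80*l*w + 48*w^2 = -4*l^3 + l^2*(37 - 10*w) + l*(-6*w^2 + 83*w - 65) + 42*w^2 - 91*w + 14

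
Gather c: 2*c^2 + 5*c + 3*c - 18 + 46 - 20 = 2*c^2 + 8*c + 8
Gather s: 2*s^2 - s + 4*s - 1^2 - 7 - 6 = 2*s^2 + 3*s - 14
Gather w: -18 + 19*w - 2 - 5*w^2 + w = -5*w^2 + 20*w - 20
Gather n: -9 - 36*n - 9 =-36*n - 18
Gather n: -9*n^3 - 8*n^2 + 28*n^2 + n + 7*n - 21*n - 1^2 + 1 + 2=-9*n^3 + 20*n^2 - 13*n + 2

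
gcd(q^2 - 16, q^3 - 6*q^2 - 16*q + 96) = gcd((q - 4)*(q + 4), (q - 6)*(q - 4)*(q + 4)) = q^2 - 16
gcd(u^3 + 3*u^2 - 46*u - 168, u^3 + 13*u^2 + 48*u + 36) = u + 6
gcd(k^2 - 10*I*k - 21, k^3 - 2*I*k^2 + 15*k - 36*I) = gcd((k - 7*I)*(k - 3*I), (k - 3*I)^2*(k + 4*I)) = k - 3*I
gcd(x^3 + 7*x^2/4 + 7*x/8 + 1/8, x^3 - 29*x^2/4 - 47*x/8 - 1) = x^2 + 3*x/4 + 1/8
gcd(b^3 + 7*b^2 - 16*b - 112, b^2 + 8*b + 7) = b + 7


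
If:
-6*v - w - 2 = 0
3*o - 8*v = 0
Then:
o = -4*w/9 - 8/9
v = -w/6 - 1/3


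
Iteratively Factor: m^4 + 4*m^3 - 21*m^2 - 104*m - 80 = (m + 4)*(m^3 - 21*m - 20) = (m - 5)*(m + 4)*(m^2 + 5*m + 4) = (m - 5)*(m + 4)^2*(m + 1)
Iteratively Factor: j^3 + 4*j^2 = (j)*(j^2 + 4*j) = j*(j + 4)*(j)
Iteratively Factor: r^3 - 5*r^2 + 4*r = (r)*(r^2 - 5*r + 4) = r*(r - 4)*(r - 1)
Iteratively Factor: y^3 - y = (y - 1)*(y^2 + y) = y*(y - 1)*(y + 1)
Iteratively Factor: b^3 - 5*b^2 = (b - 5)*(b^2) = b*(b - 5)*(b)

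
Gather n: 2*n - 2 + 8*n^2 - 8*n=8*n^2 - 6*n - 2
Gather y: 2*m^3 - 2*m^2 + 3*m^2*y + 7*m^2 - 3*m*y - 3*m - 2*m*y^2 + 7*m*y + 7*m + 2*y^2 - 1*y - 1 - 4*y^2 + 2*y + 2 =2*m^3 + 5*m^2 + 4*m + y^2*(-2*m - 2) + y*(3*m^2 + 4*m + 1) + 1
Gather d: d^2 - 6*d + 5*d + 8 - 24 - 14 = d^2 - d - 30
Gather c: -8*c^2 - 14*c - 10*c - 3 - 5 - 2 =-8*c^2 - 24*c - 10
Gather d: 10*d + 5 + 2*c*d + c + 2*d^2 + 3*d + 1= c + 2*d^2 + d*(2*c + 13) + 6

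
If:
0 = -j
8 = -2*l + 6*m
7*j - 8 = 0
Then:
No Solution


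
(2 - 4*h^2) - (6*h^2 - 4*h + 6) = -10*h^2 + 4*h - 4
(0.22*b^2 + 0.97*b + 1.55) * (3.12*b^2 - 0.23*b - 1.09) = 0.6864*b^4 + 2.9758*b^3 + 4.3731*b^2 - 1.4138*b - 1.6895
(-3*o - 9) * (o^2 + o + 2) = -3*o^3 - 12*o^2 - 15*o - 18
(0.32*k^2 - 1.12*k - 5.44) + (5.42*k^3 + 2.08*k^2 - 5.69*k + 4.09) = 5.42*k^3 + 2.4*k^2 - 6.81*k - 1.35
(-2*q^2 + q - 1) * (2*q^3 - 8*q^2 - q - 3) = -4*q^5 + 18*q^4 - 8*q^3 + 13*q^2 - 2*q + 3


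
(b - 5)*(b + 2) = b^2 - 3*b - 10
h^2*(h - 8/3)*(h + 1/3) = h^4 - 7*h^3/3 - 8*h^2/9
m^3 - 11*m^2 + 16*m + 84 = (m - 7)*(m - 6)*(m + 2)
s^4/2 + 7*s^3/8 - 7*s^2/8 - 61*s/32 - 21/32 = (s/2 + 1/2)*(s - 3/2)*(s + 1/2)*(s + 7/4)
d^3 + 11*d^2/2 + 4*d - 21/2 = (d - 1)*(d + 3)*(d + 7/2)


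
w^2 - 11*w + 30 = (w - 6)*(w - 5)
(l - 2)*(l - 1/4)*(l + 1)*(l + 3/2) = l^4 + l^3/4 - 29*l^2/8 - 17*l/8 + 3/4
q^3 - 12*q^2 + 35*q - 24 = (q - 8)*(q - 3)*(q - 1)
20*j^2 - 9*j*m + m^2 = (-5*j + m)*(-4*j + m)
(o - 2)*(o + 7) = o^2 + 5*o - 14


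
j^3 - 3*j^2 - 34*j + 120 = (j - 5)*(j - 4)*(j + 6)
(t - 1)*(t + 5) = t^2 + 4*t - 5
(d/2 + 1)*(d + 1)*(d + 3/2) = d^3/2 + 9*d^2/4 + 13*d/4 + 3/2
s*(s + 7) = s^2 + 7*s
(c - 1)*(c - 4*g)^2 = c^3 - 8*c^2*g - c^2 + 16*c*g^2 + 8*c*g - 16*g^2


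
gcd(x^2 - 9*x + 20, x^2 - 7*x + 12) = x - 4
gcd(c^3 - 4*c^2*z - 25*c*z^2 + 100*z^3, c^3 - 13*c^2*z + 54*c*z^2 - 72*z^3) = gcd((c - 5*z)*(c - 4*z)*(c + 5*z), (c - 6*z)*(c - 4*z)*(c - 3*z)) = -c + 4*z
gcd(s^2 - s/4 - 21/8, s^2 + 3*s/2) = s + 3/2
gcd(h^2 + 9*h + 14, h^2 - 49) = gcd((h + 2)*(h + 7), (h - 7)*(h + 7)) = h + 7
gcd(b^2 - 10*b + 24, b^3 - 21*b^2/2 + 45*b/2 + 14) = b - 4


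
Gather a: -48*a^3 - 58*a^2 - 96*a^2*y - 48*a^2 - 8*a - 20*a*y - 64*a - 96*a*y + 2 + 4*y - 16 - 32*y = -48*a^3 + a^2*(-96*y - 106) + a*(-116*y - 72) - 28*y - 14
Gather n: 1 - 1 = 0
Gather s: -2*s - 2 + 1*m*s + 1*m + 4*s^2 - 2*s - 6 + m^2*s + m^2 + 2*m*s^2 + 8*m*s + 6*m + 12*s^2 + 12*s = m^2 + 7*m + s^2*(2*m + 16) + s*(m^2 + 9*m + 8) - 8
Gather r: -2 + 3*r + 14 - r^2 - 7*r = -r^2 - 4*r + 12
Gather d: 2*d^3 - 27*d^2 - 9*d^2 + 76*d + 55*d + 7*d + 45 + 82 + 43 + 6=2*d^3 - 36*d^2 + 138*d + 176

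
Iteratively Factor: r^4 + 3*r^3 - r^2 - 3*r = (r - 1)*(r^3 + 4*r^2 + 3*r) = (r - 1)*(r + 3)*(r^2 + r) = r*(r - 1)*(r + 3)*(r + 1)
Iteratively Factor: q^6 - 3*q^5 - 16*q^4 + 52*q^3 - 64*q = (q - 2)*(q^5 - q^4 - 18*q^3 + 16*q^2 + 32*q) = (q - 2)^2*(q^4 + q^3 - 16*q^2 - 16*q) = (q - 2)^2*(q + 4)*(q^3 - 3*q^2 - 4*q) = q*(q - 2)^2*(q + 4)*(q^2 - 3*q - 4) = q*(q - 2)^2*(q + 1)*(q + 4)*(q - 4)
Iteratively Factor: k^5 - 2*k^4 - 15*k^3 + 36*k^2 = (k - 3)*(k^4 + k^3 - 12*k^2) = k*(k - 3)*(k^3 + k^2 - 12*k) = k*(k - 3)*(k + 4)*(k^2 - 3*k) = k*(k - 3)^2*(k + 4)*(k)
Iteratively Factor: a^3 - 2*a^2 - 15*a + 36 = (a + 4)*(a^2 - 6*a + 9) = (a - 3)*(a + 4)*(a - 3)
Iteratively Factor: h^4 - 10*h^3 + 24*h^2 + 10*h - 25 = (h - 5)*(h^3 - 5*h^2 - h + 5) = (h - 5)*(h + 1)*(h^2 - 6*h + 5) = (h - 5)^2*(h + 1)*(h - 1)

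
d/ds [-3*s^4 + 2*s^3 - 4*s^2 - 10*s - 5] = -12*s^3 + 6*s^2 - 8*s - 10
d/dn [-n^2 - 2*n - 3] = -2*n - 2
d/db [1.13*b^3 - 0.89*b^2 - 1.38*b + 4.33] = 3.39*b^2 - 1.78*b - 1.38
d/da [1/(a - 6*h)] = -1/(a - 6*h)^2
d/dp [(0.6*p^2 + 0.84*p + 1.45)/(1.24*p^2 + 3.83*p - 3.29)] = (1.2564*p^2 - 7.544*p - 8.3171)/(1.5376*p^4 + 9.4984*p^3 + 6.5097*p^2 - 25.2014*p + 10.8241)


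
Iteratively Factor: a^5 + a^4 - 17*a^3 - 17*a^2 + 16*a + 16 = (a - 4)*(a^4 + 5*a^3 + 3*a^2 - 5*a - 4) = (a - 4)*(a + 1)*(a^3 + 4*a^2 - a - 4) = (a - 4)*(a + 1)^2*(a^2 + 3*a - 4) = (a - 4)*(a - 1)*(a + 1)^2*(a + 4)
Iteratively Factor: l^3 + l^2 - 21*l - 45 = (l + 3)*(l^2 - 2*l - 15) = (l + 3)^2*(l - 5)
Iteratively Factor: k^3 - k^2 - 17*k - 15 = (k + 3)*(k^2 - 4*k - 5) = (k + 1)*(k + 3)*(k - 5)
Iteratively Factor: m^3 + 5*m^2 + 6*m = (m + 2)*(m^2 + 3*m) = m*(m + 2)*(m + 3)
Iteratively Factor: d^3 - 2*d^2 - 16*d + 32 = (d + 4)*(d^2 - 6*d + 8) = (d - 2)*(d + 4)*(d - 4)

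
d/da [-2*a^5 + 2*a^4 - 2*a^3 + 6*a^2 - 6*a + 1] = -10*a^4 + 8*a^3 - 6*a^2 + 12*a - 6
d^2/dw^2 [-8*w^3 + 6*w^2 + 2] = 12 - 48*w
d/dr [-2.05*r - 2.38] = -2.05000000000000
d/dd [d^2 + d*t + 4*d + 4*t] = 2*d + t + 4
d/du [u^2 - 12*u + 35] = 2*u - 12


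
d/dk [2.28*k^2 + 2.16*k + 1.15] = 4.56*k + 2.16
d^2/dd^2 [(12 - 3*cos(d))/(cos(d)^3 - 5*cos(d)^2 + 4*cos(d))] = 3*((1 - cos(2*d))^2 + 15*cos(d)/4 + 3*cos(2*d)/2 - 3*cos(3*d)/4 - 9/2)/((cos(d) - 1)^3*cos(d)^3)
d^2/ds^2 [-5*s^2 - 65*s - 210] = -10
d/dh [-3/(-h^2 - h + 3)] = 3*(-2*h - 1)/(h^2 + h - 3)^2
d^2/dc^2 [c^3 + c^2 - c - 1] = 6*c + 2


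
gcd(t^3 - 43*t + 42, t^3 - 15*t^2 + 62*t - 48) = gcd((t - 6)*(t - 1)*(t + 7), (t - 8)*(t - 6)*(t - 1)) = t^2 - 7*t + 6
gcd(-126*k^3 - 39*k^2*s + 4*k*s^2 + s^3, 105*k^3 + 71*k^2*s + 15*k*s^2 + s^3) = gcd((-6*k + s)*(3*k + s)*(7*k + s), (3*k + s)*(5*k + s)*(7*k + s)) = 21*k^2 + 10*k*s + s^2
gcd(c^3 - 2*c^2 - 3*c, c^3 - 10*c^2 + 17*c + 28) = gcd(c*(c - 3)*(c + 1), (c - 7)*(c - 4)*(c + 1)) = c + 1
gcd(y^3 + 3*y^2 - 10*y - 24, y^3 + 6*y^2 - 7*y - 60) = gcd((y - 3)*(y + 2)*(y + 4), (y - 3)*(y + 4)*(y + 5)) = y^2 + y - 12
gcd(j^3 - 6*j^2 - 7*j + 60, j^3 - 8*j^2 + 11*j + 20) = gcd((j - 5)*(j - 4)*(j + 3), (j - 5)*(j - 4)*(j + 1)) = j^2 - 9*j + 20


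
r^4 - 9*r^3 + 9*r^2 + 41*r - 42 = (r - 7)*(r - 3)*(r - 1)*(r + 2)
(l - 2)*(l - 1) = l^2 - 3*l + 2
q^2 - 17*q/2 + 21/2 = (q - 7)*(q - 3/2)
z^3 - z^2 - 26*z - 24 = (z - 6)*(z + 1)*(z + 4)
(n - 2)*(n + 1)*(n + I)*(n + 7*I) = n^4 - n^3 + 8*I*n^3 - 9*n^2 - 8*I*n^2 + 7*n - 16*I*n + 14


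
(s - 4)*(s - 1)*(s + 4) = s^3 - s^2 - 16*s + 16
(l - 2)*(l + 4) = l^2 + 2*l - 8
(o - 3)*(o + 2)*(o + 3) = o^3 + 2*o^2 - 9*o - 18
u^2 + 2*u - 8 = (u - 2)*(u + 4)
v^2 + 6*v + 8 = (v + 2)*(v + 4)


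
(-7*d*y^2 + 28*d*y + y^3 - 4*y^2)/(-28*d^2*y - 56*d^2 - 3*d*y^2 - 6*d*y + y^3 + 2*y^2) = y*(y - 4)/(4*d*y + 8*d + y^2 + 2*y)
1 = 1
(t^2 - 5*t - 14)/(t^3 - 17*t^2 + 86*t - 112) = (t + 2)/(t^2 - 10*t + 16)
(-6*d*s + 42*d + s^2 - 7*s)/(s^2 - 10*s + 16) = (-6*d*s + 42*d + s^2 - 7*s)/(s^2 - 10*s + 16)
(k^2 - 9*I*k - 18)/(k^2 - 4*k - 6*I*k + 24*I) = (k - 3*I)/(k - 4)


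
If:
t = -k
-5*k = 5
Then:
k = -1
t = 1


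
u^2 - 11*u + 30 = (u - 6)*(u - 5)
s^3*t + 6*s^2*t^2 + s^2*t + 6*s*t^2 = s*(s + 6*t)*(s*t + t)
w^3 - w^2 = w^2*(w - 1)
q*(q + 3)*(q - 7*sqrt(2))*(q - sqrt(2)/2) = q^4 - 15*sqrt(2)*q^3/2 + 3*q^3 - 45*sqrt(2)*q^2/2 + 7*q^2 + 21*q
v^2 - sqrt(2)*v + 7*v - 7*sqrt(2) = (v + 7)*(v - sqrt(2))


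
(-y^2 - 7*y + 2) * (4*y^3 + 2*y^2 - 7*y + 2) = -4*y^5 - 30*y^4 + y^3 + 51*y^2 - 28*y + 4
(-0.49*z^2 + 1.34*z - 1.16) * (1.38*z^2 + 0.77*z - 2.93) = -0.6762*z^4 + 1.4719*z^3 + 0.8667*z^2 - 4.8194*z + 3.3988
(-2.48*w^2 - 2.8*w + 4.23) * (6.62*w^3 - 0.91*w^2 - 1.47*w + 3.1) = -16.4176*w^5 - 16.2792*w^4 + 34.1962*w^3 - 7.4213*w^2 - 14.8981*w + 13.113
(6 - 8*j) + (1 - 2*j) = 7 - 10*j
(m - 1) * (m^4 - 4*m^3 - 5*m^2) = m^5 - 5*m^4 - m^3 + 5*m^2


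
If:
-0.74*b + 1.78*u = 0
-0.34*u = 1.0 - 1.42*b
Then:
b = 0.78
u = 0.33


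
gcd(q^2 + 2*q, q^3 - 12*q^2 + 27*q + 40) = 1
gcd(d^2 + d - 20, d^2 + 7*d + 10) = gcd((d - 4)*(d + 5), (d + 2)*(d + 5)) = d + 5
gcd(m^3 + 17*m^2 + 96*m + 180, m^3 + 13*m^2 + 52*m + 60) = m^2 + 11*m + 30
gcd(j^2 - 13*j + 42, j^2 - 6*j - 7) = j - 7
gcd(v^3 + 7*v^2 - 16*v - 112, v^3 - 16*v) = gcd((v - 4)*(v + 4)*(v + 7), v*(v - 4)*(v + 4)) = v^2 - 16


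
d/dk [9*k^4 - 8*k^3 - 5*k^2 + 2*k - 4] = 36*k^3 - 24*k^2 - 10*k + 2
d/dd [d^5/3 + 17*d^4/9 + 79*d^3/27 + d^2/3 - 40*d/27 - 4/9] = 5*d^4/3 + 68*d^3/9 + 79*d^2/9 + 2*d/3 - 40/27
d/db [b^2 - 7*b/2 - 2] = 2*b - 7/2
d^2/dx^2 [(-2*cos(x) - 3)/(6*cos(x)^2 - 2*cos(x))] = 3*(38*sin(x)^4/cos(x)^3 - 6*sin(x)^2 - 15 + 23/cos(x) + 18/cos(x)^2 - 40/cos(x)^3)/(2*(3*cos(x) - 1)^3)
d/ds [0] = 0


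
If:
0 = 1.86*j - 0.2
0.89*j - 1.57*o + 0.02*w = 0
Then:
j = 0.11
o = 0.0127388535031847*w + 0.0609547291281419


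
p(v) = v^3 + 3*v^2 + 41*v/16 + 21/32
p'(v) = 3*v^2 + 6*v + 41/16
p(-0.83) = 0.02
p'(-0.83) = -0.35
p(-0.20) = 0.26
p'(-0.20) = 1.48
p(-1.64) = 0.11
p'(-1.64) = 0.79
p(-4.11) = -28.63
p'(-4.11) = 28.58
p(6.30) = 385.92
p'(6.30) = 159.43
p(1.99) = 25.52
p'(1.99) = 26.38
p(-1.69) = 0.07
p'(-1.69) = 0.99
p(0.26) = 1.54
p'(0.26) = 4.33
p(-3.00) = -7.03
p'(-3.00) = 11.56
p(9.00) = 995.72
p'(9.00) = 299.56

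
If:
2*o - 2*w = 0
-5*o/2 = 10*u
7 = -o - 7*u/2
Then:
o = -56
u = 14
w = -56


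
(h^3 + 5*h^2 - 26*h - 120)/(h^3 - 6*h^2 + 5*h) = (h^2 + 10*h + 24)/(h*(h - 1))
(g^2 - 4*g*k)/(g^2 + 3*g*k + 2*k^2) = g*(g - 4*k)/(g^2 + 3*g*k + 2*k^2)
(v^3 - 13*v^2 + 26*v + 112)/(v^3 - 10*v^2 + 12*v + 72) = (v^2 - 15*v + 56)/(v^2 - 12*v + 36)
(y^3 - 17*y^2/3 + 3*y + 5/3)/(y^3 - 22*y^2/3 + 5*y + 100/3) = (3*y^2 - 2*y - 1)/(3*y^2 - 7*y - 20)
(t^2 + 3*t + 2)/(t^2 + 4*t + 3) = (t + 2)/(t + 3)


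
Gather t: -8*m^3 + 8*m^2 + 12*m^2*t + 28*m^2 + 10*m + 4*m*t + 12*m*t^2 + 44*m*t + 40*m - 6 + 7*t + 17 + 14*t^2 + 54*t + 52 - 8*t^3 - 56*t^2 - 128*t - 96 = -8*m^3 + 36*m^2 + 50*m - 8*t^3 + t^2*(12*m - 42) + t*(12*m^2 + 48*m - 67) - 33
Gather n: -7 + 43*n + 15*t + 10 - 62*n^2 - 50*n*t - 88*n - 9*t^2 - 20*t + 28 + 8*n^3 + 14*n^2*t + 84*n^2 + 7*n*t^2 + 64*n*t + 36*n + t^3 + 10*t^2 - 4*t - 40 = 8*n^3 + n^2*(14*t + 22) + n*(7*t^2 + 14*t - 9) + t^3 + t^2 - 9*t - 9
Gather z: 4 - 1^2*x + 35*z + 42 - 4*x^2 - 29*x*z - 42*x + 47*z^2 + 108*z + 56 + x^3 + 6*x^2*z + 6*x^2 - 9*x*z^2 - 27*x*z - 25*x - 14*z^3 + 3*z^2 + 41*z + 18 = x^3 + 2*x^2 - 68*x - 14*z^3 + z^2*(50 - 9*x) + z*(6*x^2 - 56*x + 184) + 120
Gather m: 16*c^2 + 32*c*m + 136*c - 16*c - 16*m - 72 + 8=16*c^2 + 120*c + m*(32*c - 16) - 64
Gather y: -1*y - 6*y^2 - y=-6*y^2 - 2*y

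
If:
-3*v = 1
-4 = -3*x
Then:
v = -1/3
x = 4/3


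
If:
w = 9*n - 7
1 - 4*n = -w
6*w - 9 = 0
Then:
No Solution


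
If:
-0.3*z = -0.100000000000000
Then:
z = 0.33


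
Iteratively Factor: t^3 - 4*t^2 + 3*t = (t - 1)*(t^2 - 3*t) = (t - 3)*(t - 1)*(t)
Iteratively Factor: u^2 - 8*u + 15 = (u - 5)*(u - 3)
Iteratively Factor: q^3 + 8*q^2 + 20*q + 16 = (q + 2)*(q^2 + 6*q + 8) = (q + 2)*(q + 4)*(q + 2)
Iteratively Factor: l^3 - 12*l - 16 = (l + 2)*(l^2 - 2*l - 8) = (l + 2)^2*(l - 4)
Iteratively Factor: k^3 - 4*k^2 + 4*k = (k - 2)*(k^2 - 2*k) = k*(k - 2)*(k - 2)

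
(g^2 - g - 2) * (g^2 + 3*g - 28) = g^4 + 2*g^3 - 33*g^2 + 22*g + 56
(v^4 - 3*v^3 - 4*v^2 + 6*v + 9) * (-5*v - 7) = -5*v^5 + 8*v^4 + 41*v^3 - 2*v^2 - 87*v - 63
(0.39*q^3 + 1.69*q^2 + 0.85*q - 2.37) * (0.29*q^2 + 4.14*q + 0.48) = 0.1131*q^5 + 2.1047*q^4 + 7.4303*q^3 + 3.6429*q^2 - 9.4038*q - 1.1376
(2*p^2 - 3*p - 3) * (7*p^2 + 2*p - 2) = 14*p^4 - 17*p^3 - 31*p^2 + 6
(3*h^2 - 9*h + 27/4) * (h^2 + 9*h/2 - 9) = 3*h^4 + 9*h^3/2 - 243*h^2/4 + 891*h/8 - 243/4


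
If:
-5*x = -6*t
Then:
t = 5*x/6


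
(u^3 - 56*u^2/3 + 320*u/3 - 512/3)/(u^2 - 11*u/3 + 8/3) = (u^2 - 16*u + 64)/(u - 1)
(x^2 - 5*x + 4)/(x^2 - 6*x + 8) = (x - 1)/(x - 2)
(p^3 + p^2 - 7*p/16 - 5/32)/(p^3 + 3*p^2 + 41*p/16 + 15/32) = (2*p - 1)/(2*p + 3)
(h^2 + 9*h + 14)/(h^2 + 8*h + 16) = (h^2 + 9*h + 14)/(h^2 + 8*h + 16)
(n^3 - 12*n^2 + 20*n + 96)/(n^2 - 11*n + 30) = (n^2 - 6*n - 16)/(n - 5)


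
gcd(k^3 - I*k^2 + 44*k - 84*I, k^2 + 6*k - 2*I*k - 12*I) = k - 2*I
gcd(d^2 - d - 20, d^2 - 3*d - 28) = d + 4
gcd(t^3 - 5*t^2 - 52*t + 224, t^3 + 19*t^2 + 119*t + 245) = t + 7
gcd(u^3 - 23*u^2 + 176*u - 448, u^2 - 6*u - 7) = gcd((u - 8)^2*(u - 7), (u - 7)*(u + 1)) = u - 7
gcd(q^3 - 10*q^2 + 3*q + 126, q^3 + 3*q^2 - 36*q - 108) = q^2 - 3*q - 18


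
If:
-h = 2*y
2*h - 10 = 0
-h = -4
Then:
No Solution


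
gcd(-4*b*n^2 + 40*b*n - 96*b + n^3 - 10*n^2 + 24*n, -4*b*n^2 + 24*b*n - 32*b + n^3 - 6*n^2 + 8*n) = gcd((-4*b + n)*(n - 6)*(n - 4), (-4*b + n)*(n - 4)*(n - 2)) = 4*b*n - 16*b - n^2 + 4*n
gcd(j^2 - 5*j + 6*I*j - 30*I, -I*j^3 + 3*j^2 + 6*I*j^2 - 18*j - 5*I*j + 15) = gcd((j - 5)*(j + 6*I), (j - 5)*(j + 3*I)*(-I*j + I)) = j - 5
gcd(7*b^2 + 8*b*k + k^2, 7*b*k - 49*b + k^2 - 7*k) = 7*b + k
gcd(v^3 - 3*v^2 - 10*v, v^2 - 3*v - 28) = 1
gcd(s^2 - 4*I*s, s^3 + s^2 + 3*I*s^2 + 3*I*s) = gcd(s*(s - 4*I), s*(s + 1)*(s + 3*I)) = s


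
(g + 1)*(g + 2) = g^2 + 3*g + 2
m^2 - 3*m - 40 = (m - 8)*(m + 5)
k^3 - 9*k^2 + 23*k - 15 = (k - 5)*(k - 3)*(k - 1)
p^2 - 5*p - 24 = (p - 8)*(p + 3)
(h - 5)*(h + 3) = h^2 - 2*h - 15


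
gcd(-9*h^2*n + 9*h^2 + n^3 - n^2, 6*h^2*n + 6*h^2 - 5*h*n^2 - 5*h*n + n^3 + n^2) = 3*h - n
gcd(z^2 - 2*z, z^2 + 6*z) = z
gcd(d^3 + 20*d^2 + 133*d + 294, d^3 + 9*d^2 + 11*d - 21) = d + 7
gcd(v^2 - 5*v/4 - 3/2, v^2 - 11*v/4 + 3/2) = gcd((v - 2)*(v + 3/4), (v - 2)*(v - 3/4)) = v - 2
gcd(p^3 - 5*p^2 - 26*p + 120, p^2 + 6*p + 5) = p + 5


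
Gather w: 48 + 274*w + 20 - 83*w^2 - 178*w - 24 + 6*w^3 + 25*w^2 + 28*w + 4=6*w^3 - 58*w^2 + 124*w + 48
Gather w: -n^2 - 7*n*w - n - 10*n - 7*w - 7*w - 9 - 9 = -n^2 - 11*n + w*(-7*n - 14) - 18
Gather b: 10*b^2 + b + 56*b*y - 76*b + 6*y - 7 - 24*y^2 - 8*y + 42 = 10*b^2 + b*(56*y - 75) - 24*y^2 - 2*y + 35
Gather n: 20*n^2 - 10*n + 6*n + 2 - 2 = 20*n^2 - 4*n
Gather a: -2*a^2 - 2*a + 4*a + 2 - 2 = -2*a^2 + 2*a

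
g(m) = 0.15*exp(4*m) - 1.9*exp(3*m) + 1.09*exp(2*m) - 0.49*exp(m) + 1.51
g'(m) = 0.6*exp(4*m) - 5.7*exp(3*m) + 2.18*exp(2*m) - 0.49*exp(m) = (0.6*exp(3*m) - 5.7*exp(2*m) + 2.18*exp(m) - 0.49)*exp(m)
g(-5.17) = 1.51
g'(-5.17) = -0.00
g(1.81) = -185.16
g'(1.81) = -385.59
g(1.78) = -173.77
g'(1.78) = -372.90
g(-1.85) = 1.45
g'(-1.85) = -0.04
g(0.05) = 0.18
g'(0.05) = -4.00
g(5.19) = 144664659.54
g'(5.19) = 589571622.26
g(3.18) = 24355.94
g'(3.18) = 122611.90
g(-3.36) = 1.49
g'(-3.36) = -0.01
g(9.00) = 645673911975533.00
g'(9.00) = 2583706396432450.00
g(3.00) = 9448.76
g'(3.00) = 52334.93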